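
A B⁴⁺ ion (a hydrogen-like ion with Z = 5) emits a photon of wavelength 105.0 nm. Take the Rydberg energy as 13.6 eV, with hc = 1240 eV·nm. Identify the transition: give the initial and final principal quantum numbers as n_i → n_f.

The photon energy is ΔE = hc/λ = 1240 / 105.0 = 11.81 eV.
With Z = 5, ΔE = 340.0 × (1/n_f² − 1/n_i²), so 1/n_f² − 1/n_i² = 0.03473.
Trying n_f = 4 gives 1/n_i² = 0.02777, i.e. n_i ≈ 6; this pair matches.

n_i = 6, n_f = 4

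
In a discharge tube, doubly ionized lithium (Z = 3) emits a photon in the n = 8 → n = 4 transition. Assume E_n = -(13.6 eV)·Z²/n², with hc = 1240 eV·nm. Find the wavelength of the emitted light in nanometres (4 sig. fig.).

For Z = 3 the level energies scale as Z², so the effective Rydberg energy is 13.6 × 9 = 122.4 eV.
ΔE = 122.4 × (1/4² − 1/8²) = 122.4 × 0.04688 = 5.738 eV.
λ = hc/ΔE = 1240 / 5.738 = 216.1 nm.

216.1 nm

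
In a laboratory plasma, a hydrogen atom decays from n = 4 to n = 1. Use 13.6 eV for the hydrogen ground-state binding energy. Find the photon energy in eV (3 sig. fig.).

E_4 = −13.60/16 = −0.8500 eV and E_1 = −13.60/1 = −13.60 eV.
The photon energy is |E_4 − E_1| = 12.8 eV.

12.8 eV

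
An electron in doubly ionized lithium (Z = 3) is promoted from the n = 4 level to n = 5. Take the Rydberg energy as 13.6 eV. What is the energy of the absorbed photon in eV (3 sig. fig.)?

2.75 eV

The Bohr energies scale as Z², so for Z = 3: E_n = −122.4/n² eV.
E_5 = −122.4/25 = −4.896 eV and E_4 = −122.4/16 = −7.650 eV.
The photon energy is |E_5 − E_4| = 2.75 eV.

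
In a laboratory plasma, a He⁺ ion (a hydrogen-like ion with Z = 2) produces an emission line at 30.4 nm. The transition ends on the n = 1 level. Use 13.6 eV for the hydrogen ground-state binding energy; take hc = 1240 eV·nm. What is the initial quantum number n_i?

The photon energy is ΔE = hc/λ = 1240 / 30.4 = 40.79 eV.
With Z = 2, ΔE = 54.40 × (1/n_f² − 1/n_i²), so 1/n_f² − 1/n_i² = 0.7498.
With n_f = 1: 1/n_i² = 1/1 − 0.7498 = 0.2502, so n_i ≈ 2.00.

n_i = 2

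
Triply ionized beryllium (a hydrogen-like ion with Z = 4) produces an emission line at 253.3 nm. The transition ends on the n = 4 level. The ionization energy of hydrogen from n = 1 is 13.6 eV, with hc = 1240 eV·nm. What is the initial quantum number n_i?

The photon energy is ΔE = hc/λ = 1240 / 253.3 = 4.895 eV.
With Z = 4, ΔE = 217.6 × (1/n_f² − 1/n_i²), so 1/n_f² − 1/n_i² = 0.02250.
With n_f = 4: 1/n_i² = 1/16 − 0.02250 = 0.04000, so n_i ≈ 5.00.

n_i = 5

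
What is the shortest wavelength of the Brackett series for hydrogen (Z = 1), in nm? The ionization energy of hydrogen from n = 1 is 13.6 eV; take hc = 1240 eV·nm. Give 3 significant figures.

The Brackett series has lower level n_f = 4; the series limit corresponds to n_i → ∞.
ΔE_max = 13.6 × 1 / 4² = 0.8500 eV.
λ_min = 1240 / 0.8500 = 1460 nm.

1460 nm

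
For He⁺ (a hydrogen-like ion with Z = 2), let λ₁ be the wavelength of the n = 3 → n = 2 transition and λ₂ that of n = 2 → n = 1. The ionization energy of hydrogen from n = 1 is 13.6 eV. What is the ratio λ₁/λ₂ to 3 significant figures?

λ ∝ 1/ΔE ∝ 1/(1/n_f² − 1/n_i²), and the Z² and hc factors cancel in the ratio.
λ₁/λ₂ = (1/1² − 1/2²)/(1/2² − 1/3²) = 0.7500/0.1389 = 5.40.

5.40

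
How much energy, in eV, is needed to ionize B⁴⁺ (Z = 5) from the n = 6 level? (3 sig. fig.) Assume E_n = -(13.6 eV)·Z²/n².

E_n = −13.6 Z²/n² = −340.0/n² eV for Z = 5.
E_6 = −340.0/36 = −9.44 eV, so ionization (to E = 0) requires 9.44 eV.

9.44 eV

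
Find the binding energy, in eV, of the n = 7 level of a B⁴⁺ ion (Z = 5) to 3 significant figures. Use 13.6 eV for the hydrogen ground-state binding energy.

6.94 eV

E_n = −13.6 Z²/n² = −340.0/n² eV for Z = 5.
E_7 = −340.0/49 = −6.94 eV, so ionization (to E = 0) requires 6.94 eV.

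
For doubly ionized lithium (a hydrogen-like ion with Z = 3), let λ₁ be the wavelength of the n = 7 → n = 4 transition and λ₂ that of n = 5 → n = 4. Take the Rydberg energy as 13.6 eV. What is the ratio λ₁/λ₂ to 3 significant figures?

λ ∝ 1/ΔE ∝ 1/(1/n_f² − 1/n_i²), and the Z² and hc factors cancel in the ratio.
λ₁/λ₂ = (1/4² − 1/5²)/(1/4² − 1/7²) = 0.02250/0.04209 = 0.535.

0.535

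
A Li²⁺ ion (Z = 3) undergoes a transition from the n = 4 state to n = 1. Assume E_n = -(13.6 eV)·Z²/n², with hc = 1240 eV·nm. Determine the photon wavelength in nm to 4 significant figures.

10.81 nm

For Z = 3 the level energies scale as Z², so the effective Rydberg energy is 13.6 × 9 = 122.4 eV.
ΔE = 122.4 × (1/1² − 1/4²) = 122.4 × 0.9375 = 114.8 eV.
λ = hc/ΔE = 1240 / 114.8 = 10.81 nm.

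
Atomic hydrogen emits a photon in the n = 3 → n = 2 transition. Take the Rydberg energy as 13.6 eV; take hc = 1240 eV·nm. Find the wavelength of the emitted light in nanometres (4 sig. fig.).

ΔE = 13.60 × (1/2² − 1/3²) = 13.60 × 0.1389 = 1.889 eV.
λ = hc/ΔE = 1240 / 1.889 = 656.5 nm.

656.5 nm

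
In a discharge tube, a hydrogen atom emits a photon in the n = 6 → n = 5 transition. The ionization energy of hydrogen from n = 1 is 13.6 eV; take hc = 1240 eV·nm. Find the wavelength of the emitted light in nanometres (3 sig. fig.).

ΔE = 13.60 × (1/5² − 1/6²) = 13.60 × 0.01222 = 0.1662 eV.
λ = hc/ΔE = 1240 / 0.1662 = 7460 nm.

7460 nm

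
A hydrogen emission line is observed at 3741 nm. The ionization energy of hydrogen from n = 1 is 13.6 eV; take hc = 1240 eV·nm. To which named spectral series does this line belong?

ΔE = 1240/3741 = 0.3315 eV.
This matches 13.6 × (1/5² − 1/8²), so n_f = 5: the Pfund series.

Pfund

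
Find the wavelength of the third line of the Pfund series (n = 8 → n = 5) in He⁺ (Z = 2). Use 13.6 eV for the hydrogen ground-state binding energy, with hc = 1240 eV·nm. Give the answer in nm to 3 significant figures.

935 nm

The Pfund series terminates on n_f = 5; the third line has n_i = 5+3 = 8.
ΔE = 54.40 × (1/5² − 1/8²) = 1.326 eV.
λ = 1240 / 1.326 = 935 nm.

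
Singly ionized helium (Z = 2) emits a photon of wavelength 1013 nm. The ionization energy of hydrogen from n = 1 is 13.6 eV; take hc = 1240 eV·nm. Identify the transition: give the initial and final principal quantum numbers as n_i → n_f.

n_i = 5, n_f = 4

The photon energy is ΔE = hc/λ = 1240 / 1013 = 1.224 eV.
With Z = 2, ΔE = 54.40 × (1/n_f² − 1/n_i²), so 1/n_f² − 1/n_i² = 0.02250.
Trying n_f = 4 gives 1/n_i² = 0.04000, i.e. n_i ≈ 5; this pair matches.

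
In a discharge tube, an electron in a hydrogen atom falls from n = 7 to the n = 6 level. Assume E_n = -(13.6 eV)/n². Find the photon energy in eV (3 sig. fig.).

E_7 = −13.60/49 = −0.2776 eV and E_6 = −13.60/36 = −0.3778 eV.
The photon energy is |E_7 − E_6| = 0.100 eV.

0.100 eV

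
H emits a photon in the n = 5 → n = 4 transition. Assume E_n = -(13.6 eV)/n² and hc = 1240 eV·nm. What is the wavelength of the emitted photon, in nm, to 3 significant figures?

ΔE = 13.60 × (1/4² − 1/5²) = 13.60 × 0.02250 = 0.3060 eV.
λ = hc/ΔE = 1240 / 0.3060 = 4050 nm.
This line belongs to the Brackett series.

4050 nm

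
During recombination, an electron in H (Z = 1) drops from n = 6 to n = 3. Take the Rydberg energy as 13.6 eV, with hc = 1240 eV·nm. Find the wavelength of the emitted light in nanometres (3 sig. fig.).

ΔE = 13.60 × (1/3² − 1/6²) = 13.60 × 0.08333 = 1.133 eV.
λ = hc/ΔE = 1240 / 1.133 = 1090 nm.

1090 nm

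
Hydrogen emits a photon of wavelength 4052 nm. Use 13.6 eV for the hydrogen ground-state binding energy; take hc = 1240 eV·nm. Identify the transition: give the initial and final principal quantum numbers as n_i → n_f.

The photon energy is ΔE = hc/λ = 1240 / 4052 = 0.3060 eV.
With Z = 1, ΔE = 13.60 × (1/n_f² − 1/n_i²), so 1/n_f² − 1/n_i² = 0.02250.
Trying n_f = 4 gives 1/n_i² = 0.04000, i.e. n_i ≈ 5; this pair matches.

n_i = 5, n_f = 4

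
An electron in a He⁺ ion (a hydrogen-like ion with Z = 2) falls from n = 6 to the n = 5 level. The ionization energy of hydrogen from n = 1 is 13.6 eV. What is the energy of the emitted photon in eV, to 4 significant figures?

0.6649 eV

The Bohr energies scale as Z², so for Z = 2: E_n = −54.40/n² eV.
E_6 = −54.40/36 = −1.511 eV and E_5 = −54.40/25 = −2.176 eV.
The photon energy is |E_6 − E_5| = 0.6649 eV.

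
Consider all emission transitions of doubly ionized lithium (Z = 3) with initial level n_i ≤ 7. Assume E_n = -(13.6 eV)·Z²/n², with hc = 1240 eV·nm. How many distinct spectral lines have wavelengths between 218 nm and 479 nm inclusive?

Enumerate all n_i → n_f pairs with 1 ≤ n_f < n_i ≤ 7 and compute λ = 1240 / [13.6·9·(1/n_f² − 1/n_i²)].
Lines falling in [218, 479] nm: 7→4 (240.7 nm), 6→4 (291.8 nm), 5→4 (450.3 nm).

3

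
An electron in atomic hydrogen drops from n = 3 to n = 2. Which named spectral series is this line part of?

The series is set by the lower level: n_f = 2 is the Balmer series.

Balmer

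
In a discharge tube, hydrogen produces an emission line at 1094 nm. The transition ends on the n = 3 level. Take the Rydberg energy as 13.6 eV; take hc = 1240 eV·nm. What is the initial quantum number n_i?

n_i = 6

The photon energy is ΔE = hc/λ = 1240 / 1094 = 1.133 eV.
With Z = 1, ΔE = 13.60 × (1/n_f² − 1/n_i²), so 1/n_f² − 1/n_i² = 0.08334.
With n_f = 3: 1/n_i² = 1/9 − 0.08334 = 0.02777, so n_i ≈ 6.00.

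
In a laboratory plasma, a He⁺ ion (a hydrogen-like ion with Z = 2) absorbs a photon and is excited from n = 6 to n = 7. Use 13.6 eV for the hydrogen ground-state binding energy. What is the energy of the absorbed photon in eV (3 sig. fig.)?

The Bohr energies scale as Z², so for Z = 2: E_n = −54.40/n² eV.
E_7 = −54.40/49 = −1.110 eV and E_6 = −54.40/36 = −1.511 eV.
The photon energy is |E_7 − E_6| = 0.401 eV.

0.401 eV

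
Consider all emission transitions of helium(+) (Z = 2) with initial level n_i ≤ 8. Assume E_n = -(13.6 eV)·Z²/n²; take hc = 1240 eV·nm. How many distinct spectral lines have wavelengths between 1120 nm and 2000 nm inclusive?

Enumerate all n_i → n_f pairs with 1 ≤ n_f < n_i ≤ 8 and compute λ = 1240 / [13.6·4·(1/n_f² − 1/n_i²)].
Lines falling in [1120, 2000] nm: 7→5 (1163 nm), 6→5 (1865 nm), 8→6 (1876 nm).

3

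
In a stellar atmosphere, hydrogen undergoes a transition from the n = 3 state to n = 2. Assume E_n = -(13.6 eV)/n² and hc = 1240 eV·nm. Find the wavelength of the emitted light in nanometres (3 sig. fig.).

656 nm

ΔE = 13.60 × (1/2² − 1/3²) = 13.60 × 0.1389 = 1.889 eV.
λ = hc/ΔE = 1240 / 1.889 = 656 nm.
This line belongs to the Balmer series.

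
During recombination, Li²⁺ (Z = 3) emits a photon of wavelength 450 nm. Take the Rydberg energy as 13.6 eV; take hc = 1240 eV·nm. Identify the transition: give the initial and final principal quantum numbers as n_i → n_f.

n_i = 5, n_f = 4

The photon energy is ΔE = hc/λ = 1240 / 450 = 2.756 eV.
With Z = 3, ΔE = 122.4 × (1/n_f² − 1/n_i²), so 1/n_f² − 1/n_i² = 0.02251.
Trying n_f = 4 gives 1/n_i² = 0.03999, i.e. n_i ≈ 5; this pair matches.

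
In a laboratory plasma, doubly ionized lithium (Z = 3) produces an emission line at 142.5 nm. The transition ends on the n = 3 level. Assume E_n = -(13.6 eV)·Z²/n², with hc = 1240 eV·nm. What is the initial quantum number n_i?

The photon energy is ΔE = hc/λ = 1240 / 142.5 = 8.702 eV.
With Z = 3, ΔE = 122.4 × (1/n_f² − 1/n_i²), so 1/n_f² − 1/n_i² = 0.07109.
With n_f = 3: 1/n_i² = 1/9 − 0.07109 = 0.04002, so n_i ≈ 5.00.

n_i = 5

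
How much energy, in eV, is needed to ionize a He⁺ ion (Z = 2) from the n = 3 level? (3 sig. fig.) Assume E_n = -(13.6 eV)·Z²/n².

E_n = −13.6 Z²/n² = −54.40/n² eV for Z = 2.
E_3 = −54.40/9 = −6.04 eV, so ionization (to E = 0) requires 6.04 eV.

6.04 eV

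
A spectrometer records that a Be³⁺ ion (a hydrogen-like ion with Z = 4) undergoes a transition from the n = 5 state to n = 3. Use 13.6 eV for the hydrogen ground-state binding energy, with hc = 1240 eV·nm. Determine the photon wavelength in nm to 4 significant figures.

80.14 nm

For Z = 4 the level energies scale as Z², so the effective Rydberg energy is 13.6 × 16 = 217.6 eV.
ΔE = 217.6 × (1/3² − 1/5²) = 217.6 × 0.07111 = 15.47 eV.
λ = hc/ΔE = 1240 / 15.47 = 80.14 nm.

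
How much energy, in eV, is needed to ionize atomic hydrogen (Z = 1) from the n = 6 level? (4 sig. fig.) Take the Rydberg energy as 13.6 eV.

0.3778 eV

E_6 = −13.60/36 = −0.3778 eV, so ionization (to E = 0) requires 0.3778 eV.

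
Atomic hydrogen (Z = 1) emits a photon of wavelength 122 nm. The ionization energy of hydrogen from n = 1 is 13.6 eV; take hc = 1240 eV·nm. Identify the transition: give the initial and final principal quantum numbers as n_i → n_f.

The photon energy is ΔE = hc/λ = 1240 / 122 = 10.16 eV.
With Z = 1, ΔE = 13.60 × (1/n_f² − 1/n_i²), so 1/n_f² − 1/n_i² = 0.7473.
Trying n_f = 1 gives 1/n_i² = 0.2527, i.e. n_i ≈ 2; this pair matches.

n_i = 2, n_f = 1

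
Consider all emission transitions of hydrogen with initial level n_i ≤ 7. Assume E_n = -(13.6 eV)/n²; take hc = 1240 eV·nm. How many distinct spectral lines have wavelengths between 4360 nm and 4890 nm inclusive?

Enumerate all n_i → n_f pairs with 1 ≤ n_f < n_i ≤ 7 and compute λ = 1240 / [13.6·1·(1/n_f² − 1/n_i²)].
Lines falling in [4360, 4890] nm: 7→5 (4654 nm).

1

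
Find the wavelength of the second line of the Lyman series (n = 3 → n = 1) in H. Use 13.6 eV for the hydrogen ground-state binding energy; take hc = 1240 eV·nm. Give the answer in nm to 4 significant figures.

102.6 nm

The Lyman series terminates on n_f = 1; the second line has n_i = 1+2 = 3.
ΔE = 13.60 × (1/1² − 1/3²) = 12.09 eV.
λ = 1240 / 12.09 = 102.6 nm.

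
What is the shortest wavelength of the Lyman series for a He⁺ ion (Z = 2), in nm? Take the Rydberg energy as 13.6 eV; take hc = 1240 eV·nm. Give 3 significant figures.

22.8 nm

The Lyman series has lower level n_f = 1; the series limit corresponds to n_i → ∞.
ΔE_max = 13.6 × 4 / 1² = 54.40 eV.
λ_min = 1240 / 54.40 = 22.8 nm.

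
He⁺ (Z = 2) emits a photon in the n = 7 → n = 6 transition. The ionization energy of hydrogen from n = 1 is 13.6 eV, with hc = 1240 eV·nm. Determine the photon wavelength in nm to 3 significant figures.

3090 nm

For Z = 2 the level energies scale as Z², so the effective Rydberg energy is 13.6 × 4 = 54.40 eV.
ΔE = 54.40 × (1/6² − 1/7²) = 54.40 × 0.007370 = 0.4009 eV.
λ = hc/ΔE = 1240 / 0.4009 = 3090 nm.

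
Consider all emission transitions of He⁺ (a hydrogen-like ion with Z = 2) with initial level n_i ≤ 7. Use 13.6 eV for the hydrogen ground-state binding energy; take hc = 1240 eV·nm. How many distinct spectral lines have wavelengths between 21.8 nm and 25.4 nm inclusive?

4

Enumerate all n_i → n_f pairs with 1 ≤ n_f < n_i ≤ 7 and compute λ = 1240 / [13.6·4·(1/n_f² − 1/n_i²)].
Lines falling in [21.8, 25.4] nm: 7→1 (23.27 nm), 6→1 (23.45 nm), 5→1 (23.74 nm), 4→1 (24.31 nm).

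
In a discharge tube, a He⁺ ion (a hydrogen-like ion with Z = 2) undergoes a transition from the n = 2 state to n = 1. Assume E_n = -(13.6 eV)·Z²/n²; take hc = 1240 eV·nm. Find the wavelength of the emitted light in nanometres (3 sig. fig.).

For Z = 2 the level energies scale as Z², so the effective Rydberg energy is 13.6 × 4 = 54.40 eV.
ΔE = 54.40 × (1/1² − 1/2²) = 54.40 × 0.7500 = 40.80 eV.
λ = hc/ΔE = 1240 / 40.80 = 30.4 nm.

30.4 nm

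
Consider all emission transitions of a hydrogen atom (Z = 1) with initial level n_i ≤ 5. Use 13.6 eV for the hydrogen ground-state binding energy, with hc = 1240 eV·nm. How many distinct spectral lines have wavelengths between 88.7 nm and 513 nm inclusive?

Enumerate all n_i → n_f pairs with 1 ≤ n_f < n_i ≤ 5 and compute λ = 1240 / [13.6·1·(1/n_f² − 1/n_i²)].
Lines falling in [88.7, 513] nm: 5→1 (94.98 nm), 4→1 (97.25 nm), 3→1 (102.6 nm), 2→1 (121.6 nm), 5→2 (434.2 nm), 4→2 (486.3 nm).

6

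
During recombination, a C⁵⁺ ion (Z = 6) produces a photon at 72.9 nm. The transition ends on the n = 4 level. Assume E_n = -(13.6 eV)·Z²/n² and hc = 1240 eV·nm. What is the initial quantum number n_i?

The photon energy is ΔE = hc/λ = 1240 / 72.9 = 17.01 eV.
With Z = 6, ΔE = 489.6 × (1/n_f² − 1/n_i²), so 1/n_f² − 1/n_i² = 0.03474.
With n_f = 4: 1/n_i² = 1/16 − 0.03474 = 0.02776, so n_i ≈ 6.00.

n_i = 6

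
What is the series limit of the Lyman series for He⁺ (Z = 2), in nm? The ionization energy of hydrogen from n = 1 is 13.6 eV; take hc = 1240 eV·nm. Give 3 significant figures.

The Lyman series has lower level n_f = 1; the series limit corresponds to n_i → ∞.
ΔE_max = 13.6 × 4 / 1² = 54.40 eV.
λ_min = 1240 / 54.40 = 22.8 nm.

22.8 nm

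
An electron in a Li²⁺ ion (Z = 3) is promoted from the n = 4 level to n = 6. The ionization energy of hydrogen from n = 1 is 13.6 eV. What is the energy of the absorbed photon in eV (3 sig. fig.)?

The Bohr energies scale as Z², so for Z = 3: E_n = −122.4/n² eV.
E_6 = −122.4/36 = −3.400 eV and E_4 = −122.4/16 = −7.650 eV.
The photon energy is |E_6 − E_4| = 4.25 eV.

4.25 eV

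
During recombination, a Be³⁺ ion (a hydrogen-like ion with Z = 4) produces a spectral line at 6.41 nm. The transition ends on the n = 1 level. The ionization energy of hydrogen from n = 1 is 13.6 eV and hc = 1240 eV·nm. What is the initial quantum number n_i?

The photon energy is ΔE = hc/λ = 1240 / 6.41 = 193.4 eV.
With Z = 4, ΔE = 217.6 × (1/n_f² − 1/n_i²), so 1/n_f² − 1/n_i² = 0.8890.
With n_f = 1: 1/n_i² = 1/1 − 0.8890 = 0.1110, so n_i ≈ 3.00.

n_i = 3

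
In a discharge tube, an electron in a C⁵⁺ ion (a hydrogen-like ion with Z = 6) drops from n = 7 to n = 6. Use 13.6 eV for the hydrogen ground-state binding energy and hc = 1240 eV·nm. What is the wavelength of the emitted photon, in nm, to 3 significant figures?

For Z = 6 the level energies scale as Z², so the effective Rydberg energy is 13.6 × 36 = 489.6 eV.
ΔE = 489.6 × (1/6² − 1/7²) = 489.6 × 0.007370 = 3.608 eV.
λ = hc/ΔE = 1240 / 3.608 = 344 nm.

344 nm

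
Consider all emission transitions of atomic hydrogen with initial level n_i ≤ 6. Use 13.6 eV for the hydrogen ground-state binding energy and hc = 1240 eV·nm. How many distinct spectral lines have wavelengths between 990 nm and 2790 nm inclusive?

Enumerate all n_i → n_f pairs with 1 ≤ n_f < n_i ≤ 6 and compute λ = 1240 / [13.6·1·(1/n_f² − 1/n_i²)].
Lines falling in [990, 2790] nm: 6→3 (1094 nm), 5→3 (1282 nm), 4→3 (1876 nm), 6→4 (2626 nm).

4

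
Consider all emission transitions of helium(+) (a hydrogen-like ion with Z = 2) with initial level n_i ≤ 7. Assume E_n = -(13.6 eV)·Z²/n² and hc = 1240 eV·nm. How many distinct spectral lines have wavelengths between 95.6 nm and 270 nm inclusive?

Enumerate all n_i → n_f pairs with 1 ≤ n_f < n_i ≤ 7 and compute λ = 1240 / [13.6·4·(1/n_f² − 1/n_i²)].
Lines falling in [95.6, 270] nm: 7→2 (99.28 nm), 6→2 (102.6 nm), 5→2 (108.5 nm), 4→2 (121.6 nm), 3→2 (164.1 nm), 7→3 (251.3 nm).

6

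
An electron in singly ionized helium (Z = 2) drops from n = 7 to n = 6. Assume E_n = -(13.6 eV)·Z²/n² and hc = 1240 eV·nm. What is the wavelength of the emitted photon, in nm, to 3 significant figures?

For Z = 2 the level energies scale as Z², so the effective Rydberg energy is 13.6 × 4 = 54.40 eV.
ΔE = 54.40 × (1/6² − 1/7²) = 54.40 × 0.007370 = 0.4009 eV.
λ = hc/ΔE = 1240 / 0.4009 = 3090 nm.

3090 nm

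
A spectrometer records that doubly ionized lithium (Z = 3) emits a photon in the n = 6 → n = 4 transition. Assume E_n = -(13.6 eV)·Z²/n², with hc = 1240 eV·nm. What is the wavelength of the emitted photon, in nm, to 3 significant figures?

For Z = 3 the level energies scale as Z², so the effective Rydberg energy is 13.6 × 9 = 122.4 eV.
ΔE = 122.4 × (1/4² − 1/6²) = 122.4 × 0.03472 = 4.250 eV.
λ = hc/ΔE = 1240 / 4.250 = 292 nm.

292 nm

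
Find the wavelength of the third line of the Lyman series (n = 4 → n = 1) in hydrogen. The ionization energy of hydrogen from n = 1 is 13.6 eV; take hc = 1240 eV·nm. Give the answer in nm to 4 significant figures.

97.25 nm

The Lyman series terminates on n_f = 1; the third line has n_i = 1+3 = 4.
ΔE = 13.60 × (1/1² − 1/4²) = 12.75 eV.
λ = 1240 / 12.75 = 97.25 nm.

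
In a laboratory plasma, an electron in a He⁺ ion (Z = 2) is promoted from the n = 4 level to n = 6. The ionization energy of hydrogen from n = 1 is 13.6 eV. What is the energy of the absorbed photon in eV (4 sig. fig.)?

The Bohr energies scale as Z², so for Z = 2: E_n = −54.40/n² eV.
E_6 = −54.40/36 = −1.511 eV and E_4 = −54.40/16 = −3.400 eV.
The photon energy is |E_6 − E_4| = 1.889 eV.

1.889 eV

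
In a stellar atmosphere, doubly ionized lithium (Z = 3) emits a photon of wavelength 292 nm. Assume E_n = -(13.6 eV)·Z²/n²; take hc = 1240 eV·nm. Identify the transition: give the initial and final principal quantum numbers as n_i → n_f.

The photon energy is ΔE = hc/λ = 1240 / 292 = 4.247 eV.
With Z = 3, ΔE = 122.4 × (1/n_f² − 1/n_i²), so 1/n_f² − 1/n_i² = 0.03469.
Trying n_f = 4 gives 1/n_i² = 0.02781, i.e. n_i ≈ 6; this pair matches.

n_i = 6, n_f = 4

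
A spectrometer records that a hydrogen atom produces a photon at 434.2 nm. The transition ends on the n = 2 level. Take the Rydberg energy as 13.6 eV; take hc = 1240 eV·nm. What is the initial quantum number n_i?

The photon energy is ΔE = hc/λ = 1240 / 434.2 = 2.856 eV.
With Z = 1, ΔE = 13.60 × (1/n_f² − 1/n_i²), so 1/n_f² − 1/n_i² = 0.2100.
With n_f = 2: 1/n_i² = 1/4 − 0.2100 = 0.04001, so n_i ≈ 5.00.

n_i = 5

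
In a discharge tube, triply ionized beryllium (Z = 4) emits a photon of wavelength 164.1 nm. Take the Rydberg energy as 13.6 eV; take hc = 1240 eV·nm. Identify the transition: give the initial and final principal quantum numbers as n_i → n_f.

n_i = 6, n_f = 4

The photon energy is ΔE = hc/λ = 1240 / 164.1 = 7.556 eV.
With Z = 4, ΔE = 217.6 × (1/n_f² − 1/n_i²), so 1/n_f² − 1/n_i² = 0.03473.
Trying n_f = 4 gives 1/n_i² = 0.02777, i.e. n_i ≈ 6; this pair matches.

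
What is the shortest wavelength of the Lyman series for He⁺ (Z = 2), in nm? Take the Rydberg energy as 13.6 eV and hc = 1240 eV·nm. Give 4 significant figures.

The Lyman series has lower level n_f = 1; the series limit corresponds to n_i → ∞.
ΔE_max = 13.6 × 4 / 1² = 54.40 eV.
λ_min = 1240 / 54.40 = 22.79 nm.

22.79 nm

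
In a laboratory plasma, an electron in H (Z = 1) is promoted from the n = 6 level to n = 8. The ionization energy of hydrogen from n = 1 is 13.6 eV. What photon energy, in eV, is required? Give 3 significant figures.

0.165 eV

E_8 = −13.60/64 = −0.2125 eV and E_6 = −13.60/36 = −0.3778 eV.
The photon energy is |E_8 − E_6| = 0.165 eV.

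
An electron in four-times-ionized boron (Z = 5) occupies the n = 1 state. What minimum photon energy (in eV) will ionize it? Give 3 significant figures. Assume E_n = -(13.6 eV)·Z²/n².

E_n = −13.6 Z²/n² = −340.0/n² eV for Z = 5.
E_1 = −340.0/1 = −340 eV, so ionization (to E = 0) requires 340 eV.

340 eV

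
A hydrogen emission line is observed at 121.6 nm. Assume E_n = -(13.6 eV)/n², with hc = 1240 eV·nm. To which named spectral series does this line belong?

Lyman

ΔE = 1240/121.6 = 10.20 eV.
This matches 13.6 × (1/1² − 1/2²), so n_f = 1: the Lyman series.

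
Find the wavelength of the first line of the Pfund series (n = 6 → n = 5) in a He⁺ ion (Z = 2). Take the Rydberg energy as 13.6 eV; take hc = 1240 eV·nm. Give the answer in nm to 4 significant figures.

The Pfund series terminates on n_f = 5; the first line has n_i = 5+1 = 6.
ΔE = 54.40 × (1/5² − 1/6²) = 0.6649 eV.
λ = 1240 / 0.6649 = 1865 nm.

1865 nm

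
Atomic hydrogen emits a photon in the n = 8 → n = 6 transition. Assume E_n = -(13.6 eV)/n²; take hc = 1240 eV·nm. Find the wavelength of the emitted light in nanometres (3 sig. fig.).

7500 nm

ΔE = 13.60 × (1/6² − 1/8²) = 13.60 × 0.01215 = 0.1653 eV.
λ = hc/ΔE = 1240 / 0.1653 = 7500 nm.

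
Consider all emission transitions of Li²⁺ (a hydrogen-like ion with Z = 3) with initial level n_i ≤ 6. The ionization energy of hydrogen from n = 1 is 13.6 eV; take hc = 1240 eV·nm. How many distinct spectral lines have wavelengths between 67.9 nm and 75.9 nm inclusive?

1

Enumerate all n_i → n_f pairs with 1 ≤ n_f < n_i ≤ 6 and compute λ = 1240 / [13.6·9·(1/n_f² − 1/n_i²)].
Lines falling in [67.9, 75.9] nm: 3→2 (72.94 nm).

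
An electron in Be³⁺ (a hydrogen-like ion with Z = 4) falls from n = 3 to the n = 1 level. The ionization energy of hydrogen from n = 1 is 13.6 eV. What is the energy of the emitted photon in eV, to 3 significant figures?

193 eV

The Bohr energies scale as Z², so for Z = 4: E_n = −217.6/n² eV.
E_3 = −217.6/9 = −24.18 eV and E_1 = −217.6/1 = −217.6 eV.
The photon energy is |E_3 − E_1| = 193 eV.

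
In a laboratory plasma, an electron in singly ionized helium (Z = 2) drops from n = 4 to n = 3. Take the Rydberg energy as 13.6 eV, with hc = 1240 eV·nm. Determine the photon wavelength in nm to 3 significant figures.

469 nm

For Z = 2 the level energies scale as Z², so the effective Rydberg energy is 13.6 × 4 = 54.40 eV.
ΔE = 54.40 × (1/3² − 1/4²) = 54.40 × 0.04861 = 2.644 eV.
λ = hc/ΔE = 1240 / 2.644 = 469 nm.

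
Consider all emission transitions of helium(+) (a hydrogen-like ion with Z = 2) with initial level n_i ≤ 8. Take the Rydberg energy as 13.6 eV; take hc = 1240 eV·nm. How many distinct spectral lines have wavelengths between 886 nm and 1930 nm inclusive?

Enumerate all n_i → n_f pairs with 1 ≤ n_f < n_i ≤ 8 and compute λ = 1240 / [13.6·4·(1/n_f² − 1/n_i²)].
Lines falling in [886, 1930] nm: 8→5 (935.1 nm), 5→4 (1013 nm), 7→5 (1163 nm), 6→5 (1865 nm), 8→6 (1876 nm).

5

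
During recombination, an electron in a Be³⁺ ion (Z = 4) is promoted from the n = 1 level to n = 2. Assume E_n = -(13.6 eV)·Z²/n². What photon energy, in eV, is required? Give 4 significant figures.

163.2 eV

The Bohr energies scale as Z², so for Z = 4: E_n = −217.6/n² eV.
E_2 = −217.6/4 = −54.40 eV and E_1 = −217.6/1 = −217.6 eV.
The photon energy is |E_2 − E_1| = 163.2 eV.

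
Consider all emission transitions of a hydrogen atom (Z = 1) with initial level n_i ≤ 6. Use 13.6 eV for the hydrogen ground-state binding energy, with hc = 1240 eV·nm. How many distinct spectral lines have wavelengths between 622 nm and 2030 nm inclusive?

Enumerate all n_i → n_f pairs with 1 ≤ n_f < n_i ≤ 6 and compute λ = 1240 / [13.6·1·(1/n_f² − 1/n_i²)].
Lines falling in [622, 2030] nm: 3→2 (656.5 nm), 6→3 (1094 nm), 5→3 (1282 nm), 4→3 (1876 nm).

4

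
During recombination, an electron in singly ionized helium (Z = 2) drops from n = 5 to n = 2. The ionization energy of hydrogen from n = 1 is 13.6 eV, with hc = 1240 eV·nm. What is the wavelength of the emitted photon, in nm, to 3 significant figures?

For Z = 2 the level energies scale as Z², so the effective Rydberg energy is 13.6 × 4 = 54.40 eV.
ΔE = 54.40 × (1/2² − 1/5²) = 54.40 × 0.2100 = 11.42 eV.
λ = hc/ΔE = 1240 / 11.42 = 109 nm.

109 nm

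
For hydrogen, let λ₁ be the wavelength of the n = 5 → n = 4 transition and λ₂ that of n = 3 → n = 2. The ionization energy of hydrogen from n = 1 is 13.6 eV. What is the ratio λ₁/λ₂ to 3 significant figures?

6.17

λ ∝ 1/ΔE ∝ 1/(1/n_f² − 1/n_i²), and the Z² and hc factors cancel in the ratio.
λ₁/λ₂ = (1/2² − 1/3²)/(1/4² − 1/5²) = 0.1389/0.02250 = 6.17.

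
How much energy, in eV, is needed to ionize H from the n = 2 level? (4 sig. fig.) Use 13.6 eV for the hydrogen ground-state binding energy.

E_2 = −13.60/4 = −3.400 eV, so ionization (to E = 0) requires 3.400 eV.

3.400 eV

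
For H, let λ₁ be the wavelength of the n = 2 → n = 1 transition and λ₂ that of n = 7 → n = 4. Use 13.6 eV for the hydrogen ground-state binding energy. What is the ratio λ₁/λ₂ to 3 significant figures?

λ ∝ 1/ΔE ∝ 1/(1/n_f² − 1/n_i²), and the Z² and hc factors cancel in the ratio.
λ₁/λ₂ = (1/4² − 1/7²)/(1/1² − 1/2²) = 0.04209/0.7500 = 0.0561.

0.0561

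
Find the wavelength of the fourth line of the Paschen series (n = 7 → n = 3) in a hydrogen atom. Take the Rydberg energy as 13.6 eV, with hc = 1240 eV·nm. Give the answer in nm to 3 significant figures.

The Paschen series terminates on n_f = 3; the fourth line has n_i = 3+4 = 7.
ΔE = 13.60 × (1/3² − 1/7²) = 1.234 eV.
λ = 1240 / 1.234 = 1010 nm.

1010 nm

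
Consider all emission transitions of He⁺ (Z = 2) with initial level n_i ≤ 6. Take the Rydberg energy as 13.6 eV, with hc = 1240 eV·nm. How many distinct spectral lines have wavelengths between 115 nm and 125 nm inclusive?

1

Enumerate all n_i → n_f pairs with 1 ≤ n_f < n_i ≤ 6 and compute λ = 1240 / [13.6·4·(1/n_f² − 1/n_i²)].
Lines falling in [115, 125] nm: 4→2 (121.6 nm).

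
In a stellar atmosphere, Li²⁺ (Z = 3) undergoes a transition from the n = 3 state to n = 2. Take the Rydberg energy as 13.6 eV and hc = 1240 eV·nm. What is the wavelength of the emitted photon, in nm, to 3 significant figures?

For Z = 3 the level energies scale as Z², so the effective Rydberg energy is 13.6 × 9 = 122.4 eV.
ΔE = 122.4 × (1/2² − 1/3²) = 122.4 × 0.1389 = 17.00 eV.
λ = hc/ΔE = 1240 / 17.00 = 72.9 nm.

72.9 nm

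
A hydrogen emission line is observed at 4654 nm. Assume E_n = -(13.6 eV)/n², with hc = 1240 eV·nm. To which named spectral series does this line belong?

ΔE = 1240/4654 = 0.2664 eV.
This matches 13.6 × (1/5² − 1/7²), so n_f = 5: the Pfund series.

Pfund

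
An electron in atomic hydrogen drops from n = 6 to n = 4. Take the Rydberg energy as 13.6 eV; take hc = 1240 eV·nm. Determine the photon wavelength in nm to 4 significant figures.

ΔE = 13.60 × (1/4² − 1/6²) = 13.60 × 0.03472 = 0.4722 eV.
λ = hc/ΔE = 1240 / 0.4722 = 2626 nm.
This line belongs to the Brackett series.

2626 nm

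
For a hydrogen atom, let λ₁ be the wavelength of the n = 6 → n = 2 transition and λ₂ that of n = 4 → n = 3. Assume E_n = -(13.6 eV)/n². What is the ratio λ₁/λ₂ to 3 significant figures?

0.219

λ ∝ 1/ΔE ∝ 1/(1/n_f² − 1/n_i²), and the Z² and hc factors cancel in the ratio.
λ₁/λ₂ = (1/3² − 1/4²)/(1/2² − 1/6²) = 0.04861/0.2222 = 0.219.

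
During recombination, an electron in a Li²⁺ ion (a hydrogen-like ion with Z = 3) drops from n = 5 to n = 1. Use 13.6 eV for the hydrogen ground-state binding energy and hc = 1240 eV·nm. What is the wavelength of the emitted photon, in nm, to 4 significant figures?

For Z = 3 the level energies scale as Z², so the effective Rydberg energy is 13.6 × 9 = 122.4 eV.
ΔE = 122.4 × (1/1² − 1/5²) = 122.4 × 0.9600 = 117.5 eV.
λ = hc/ΔE = 1240 / 117.5 = 10.55 nm.

10.55 nm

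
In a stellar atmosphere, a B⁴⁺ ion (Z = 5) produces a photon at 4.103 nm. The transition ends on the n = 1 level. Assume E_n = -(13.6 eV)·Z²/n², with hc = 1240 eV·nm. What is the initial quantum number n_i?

n_i = 3

The photon energy is ΔE = hc/λ = 1240 / 4.103 = 302.2 eV.
With Z = 5, ΔE = 340.0 × (1/n_f² − 1/n_i²), so 1/n_f² − 1/n_i² = 0.8889.
With n_f = 1: 1/n_i² = 1/1 − 0.8889 = 0.1111, so n_i ≈ 3.00.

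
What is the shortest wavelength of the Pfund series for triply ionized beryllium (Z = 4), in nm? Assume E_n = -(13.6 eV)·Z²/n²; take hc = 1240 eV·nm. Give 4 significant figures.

142.5 nm

The Pfund series has lower level n_f = 5; the series limit corresponds to n_i → ∞.
ΔE_max = 13.6 × 16 / 5² = 8.704 eV.
λ_min = 1240 / 8.704 = 142.5 nm.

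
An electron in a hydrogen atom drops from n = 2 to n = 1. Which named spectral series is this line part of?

Lyman

The series is set by the lower level: n_f = 1 is the Lyman series.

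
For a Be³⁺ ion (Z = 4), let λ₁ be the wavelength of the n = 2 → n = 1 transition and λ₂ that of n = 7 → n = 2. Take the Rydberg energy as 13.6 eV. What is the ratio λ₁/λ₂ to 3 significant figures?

0.306

λ ∝ 1/ΔE ∝ 1/(1/n_f² − 1/n_i²), and the Z² and hc factors cancel in the ratio.
λ₁/λ₂ = (1/2² − 1/7²)/(1/1² − 1/2²) = 0.2296/0.7500 = 0.306.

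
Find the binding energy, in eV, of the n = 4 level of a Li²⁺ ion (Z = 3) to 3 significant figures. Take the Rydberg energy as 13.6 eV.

7.65 eV

E_n = −13.6 Z²/n² = −122.4/n² eV for Z = 3.
E_4 = −122.4/16 = −7.65 eV, so ionization (to E = 0) requires 7.65 eV.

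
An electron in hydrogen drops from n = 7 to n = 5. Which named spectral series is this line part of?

Pfund

The series is set by the lower level: n_f = 5 is the Pfund series.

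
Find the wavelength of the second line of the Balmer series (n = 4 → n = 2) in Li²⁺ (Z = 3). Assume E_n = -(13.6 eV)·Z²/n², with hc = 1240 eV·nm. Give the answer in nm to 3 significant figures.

The Balmer series terminates on n_f = 2; the second line has n_i = 2+2 = 4.
ΔE = 122.4 × (1/2² − 1/4²) = 22.95 eV.
λ = 1240 / 22.95 = 54.0 nm.

54.0 nm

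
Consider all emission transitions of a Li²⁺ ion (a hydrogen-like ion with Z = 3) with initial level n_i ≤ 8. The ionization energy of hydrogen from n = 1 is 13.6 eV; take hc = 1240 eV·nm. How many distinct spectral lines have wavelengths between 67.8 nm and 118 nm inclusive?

3

Enumerate all n_i → n_f pairs with 1 ≤ n_f < n_i ≤ 8 and compute λ = 1240 / [13.6·9·(1/n_f² − 1/n_i²)].
Lines falling in [67.8, 118] nm: 3→2 (72.94 nm), 8→3 (106.1 nm), 7→3 (111.7 nm).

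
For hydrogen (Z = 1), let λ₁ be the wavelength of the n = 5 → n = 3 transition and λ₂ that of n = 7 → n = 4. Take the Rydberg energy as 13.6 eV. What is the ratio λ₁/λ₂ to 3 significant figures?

0.592

λ ∝ 1/ΔE ∝ 1/(1/n_f² − 1/n_i²), and the Z² and hc factors cancel in the ratio.
λ₁/λ₂ = (1/4² − 1/7²)/(1/3² − 1/5²) = 0.04209/0.07111 = 0.592.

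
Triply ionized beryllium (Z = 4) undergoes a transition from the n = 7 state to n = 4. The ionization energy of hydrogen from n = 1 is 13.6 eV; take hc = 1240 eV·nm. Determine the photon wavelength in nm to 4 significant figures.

135.4 nm

For Z = 4 the level energies scale as Z², so the effective Rydberg energy is 13.6 × 16 = 217.6 eV.
ΔE = 217.6 × (1/4² − 1/7²) = 217.6 × 0.04209 = 9.159 eV.
λ = hc/ΔE = 1240 / 9.159 = 135.4 nm.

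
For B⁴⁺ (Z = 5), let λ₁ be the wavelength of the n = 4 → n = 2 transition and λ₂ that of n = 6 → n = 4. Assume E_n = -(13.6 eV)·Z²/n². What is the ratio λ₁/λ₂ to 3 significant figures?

0.185

λ ∝ 1/ΔE ∝ 1/(1/n_f² − 1/n_i²), and the Z² and hc factors cancel in the ratio.
λ₁/λ₂ = (1/4² − 1/6²)/(1/2² − 1/4²) = 0.03472/0.1875 = 0.185.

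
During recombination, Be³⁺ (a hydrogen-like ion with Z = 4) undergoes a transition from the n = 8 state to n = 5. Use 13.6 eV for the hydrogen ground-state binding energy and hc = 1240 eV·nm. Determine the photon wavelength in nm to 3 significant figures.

234 nm

For Z = 4 the level energies scale as Z², so the effective Rydberg energy is 13.6 × 16 = 217.6 eV.
ΔE = 217.6 × (1/5² − 1/8²) = 217.6 × 0.02438 = 5.304 eV.
λ = hc/ΔE = 1240 / 5.304 = 234 nm.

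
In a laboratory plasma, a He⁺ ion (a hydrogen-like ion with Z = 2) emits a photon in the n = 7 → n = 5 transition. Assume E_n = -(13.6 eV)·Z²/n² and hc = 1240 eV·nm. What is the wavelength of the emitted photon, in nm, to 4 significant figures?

1163 nm

For Z = 2 the level energies scale as Z², so the effective Rydberg energy is 13.6 × 4 = 54.40 eV.
ΔE = 54.40 × (1/5² − 1/7²) = 54.40 × 0.01959 = 1.066 eV.
λ = hc/ΔE = 1240 / 1.066 = 1163 nm.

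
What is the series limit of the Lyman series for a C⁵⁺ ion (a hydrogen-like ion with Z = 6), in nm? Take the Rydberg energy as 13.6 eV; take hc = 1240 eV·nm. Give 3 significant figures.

2.53 nm

The Lyman series has lower level n_f = 1; the series limit corresponds to n_i → ∞.
ΔE_max = 13.6 × 36 / 1² = 489.6 eV.
λ_min = 1240 / 489.6 = 2.53 nm.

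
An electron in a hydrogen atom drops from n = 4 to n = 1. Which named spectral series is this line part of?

The series is set by the lower level: n_f = 1 is the Lyman series.

Lyman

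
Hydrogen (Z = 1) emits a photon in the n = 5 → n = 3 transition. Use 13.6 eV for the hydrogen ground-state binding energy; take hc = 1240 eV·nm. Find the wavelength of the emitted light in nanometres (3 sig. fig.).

1280 nm

ΔE = 13.60 × (1/3² − 1/5²) = 13.60 × 0.07111 = 0.9671 eV.
λ = hc/ΔE = 1240 / 0.9671 = 1280 nm.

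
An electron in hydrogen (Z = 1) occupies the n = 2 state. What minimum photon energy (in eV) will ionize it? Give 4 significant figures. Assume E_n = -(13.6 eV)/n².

3.400 eV

E_2 = −13.60/4 = −3.400 eV, so ionization (to E = 0) requires 3.400 eV.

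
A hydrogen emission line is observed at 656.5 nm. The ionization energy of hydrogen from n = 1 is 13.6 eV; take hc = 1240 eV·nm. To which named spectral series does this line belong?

Balmer

ΔE = 1240/656.5 = 1.889 eV.
This matches 13.6 × (1/2² − 1/3²), so n_f = 2: the Balmer series.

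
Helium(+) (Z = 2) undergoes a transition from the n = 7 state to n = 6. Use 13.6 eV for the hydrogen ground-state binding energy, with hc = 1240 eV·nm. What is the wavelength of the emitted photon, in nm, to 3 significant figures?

3090 nm

For Z = 2 the level energies scale as Z², so the effective Rydberg energy is 13.6 × 4 = 54.40 eV.
ΔE = 54.40 × (1/6² − 1/7²) = 54.40 × 0.007370 = 0.4009 eV.
λ = hc/ΔE = 1240 / 0.4009 = 3090 nm.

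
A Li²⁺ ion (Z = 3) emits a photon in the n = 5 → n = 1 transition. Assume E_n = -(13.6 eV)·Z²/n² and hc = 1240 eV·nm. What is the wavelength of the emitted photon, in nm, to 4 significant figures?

For Z = 3 the level energies scale as Z², so the effective Rydberg energy is 13.6 × 9 = 122.4 eV.
ΔE = 122.4 × (1/1² − 1/5²) = 122.4 × 0.9600 = 117.5 eV.
λ = hc/ΔE = 1240 / 117.5 = 10.55 nm.

10.55 nm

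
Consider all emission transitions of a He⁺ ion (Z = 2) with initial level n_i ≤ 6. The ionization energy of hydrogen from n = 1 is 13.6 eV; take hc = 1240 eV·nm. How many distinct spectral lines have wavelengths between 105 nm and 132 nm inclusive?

2

Enumerate all n_i → n_f pairs with 1 ≤ n_f < n_i ≤ 6 and compute λ = 1240 / [13.6·4·(1/n_f² − 1/n_i²)].
Lines falling in [105, 132] nm: 5→2 (108.5 nm), 4→2 (121.6 nm).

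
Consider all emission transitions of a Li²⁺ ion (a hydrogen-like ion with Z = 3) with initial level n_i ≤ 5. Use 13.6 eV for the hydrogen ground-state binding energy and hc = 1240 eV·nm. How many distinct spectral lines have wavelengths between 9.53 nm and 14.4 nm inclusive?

Enumerate all n_i → n_f pairs with 1 ≤ n_f < n_i ≤ 5 and compute λ = 1240 / [13.6·9·(1/n_f² − 1/n_i²)].
Lines falling in [9.53, 14.4] nm: 5→1 (10.55 nm), 4→1 (10.81 nm), 3→1 (11.40 nm), 2→1 (13.51 nm).

4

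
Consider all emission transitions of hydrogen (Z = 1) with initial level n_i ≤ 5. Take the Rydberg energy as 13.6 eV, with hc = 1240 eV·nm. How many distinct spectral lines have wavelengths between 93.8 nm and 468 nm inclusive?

5

Enumerate all n_i → n_f pairs with 1 ≤ n_f < n_i ≤ 5 and compute λ = 1240 / [13.6·1·(1/n_f² − 1/n_i²)].
Lines falling in [93.8, 468] nm: 5→1 (94.98 nm), 4→1 (97.25 nm), 3→1 (102.6 nm), 2→1 (121.6 nm), 5→2 (434.2 nm).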